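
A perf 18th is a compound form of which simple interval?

Subtracting seven from the interval number removes an octave: 18 − 14 = 4.
So a perfect eighteenth is 2 octaves plus a perfect fourth. The quality is unchanged.

perfect 4th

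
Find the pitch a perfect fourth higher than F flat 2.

B double-flat 2

Counting four letter names up from F lands on B.
Moving 5 semitones up from Fb2 (the size of a perfect fourth) reaches Bbb2.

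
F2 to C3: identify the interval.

F to C spans five letter names (F-G-A-B-C) — that makes it a fifth of some quality.
The perfect fifth spans 7 semitones, and F2 to C3 is exactly 7 semitones — so this is a perfect fifth.

perfect 5th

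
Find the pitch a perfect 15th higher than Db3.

Db5

A fifteenth keeps the letter name D, two octaves up from D.
Moving 24 semitones up from Db3 (the size of a perfect fifteenth) reaches Db5.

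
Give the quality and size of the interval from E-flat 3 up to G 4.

E to G spans three letter names (E-F-G), plus an octave: a tenth.
The major tenth spans 16 semitones, and Eb3 to G4 is exactly 16 semitones — so this is a major tenth.
(Equivalently, a compound major third: a major third plus an octave.)

M10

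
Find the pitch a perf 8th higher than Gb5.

Gb6

For an octave the letter name doesn't change: still G, an octave up.
Moving 12 semitones up from Gb5 (the size of a perfect octave) reaches Gb6.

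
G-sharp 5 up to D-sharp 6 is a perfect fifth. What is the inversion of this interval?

The rule of nine gives the new number: 9 − 5 = 4, so a fifth becomes a fourth.
The quality also flips — perfect stays perfect — giving a perfect fourth.

perfect 4th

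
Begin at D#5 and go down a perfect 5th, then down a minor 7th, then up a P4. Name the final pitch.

D#4

Down a perfect fifth from D#5: G#4 (7 semitones down).
G#4 down a minor seventh → A#3 (10 semitones).
A#3 up a perfect fourth → D#4 (5 semitones).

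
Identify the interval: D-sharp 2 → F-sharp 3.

D to F spans three letter names (D-E-F), plus an octave — that makes it a tenth of some quality.
A major tenth would be 16 semitones, but D#2 to F#3 is 15 — one semitone narrower, making it a minor tenth.
(Equivalently, a compound minor third: a minor third plus an octave.)

m10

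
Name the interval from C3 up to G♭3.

d5

C to G spans five letter names (C-D-E-F-G), so the interval is some kind of fifth.
C3 to Gb3 spans 6 semitones — one semitone narrower than the perfect fifth (7) — giving a diminished fifth.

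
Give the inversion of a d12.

First reduce the compound diminished twelfth to its simple form, a diminished fifth.
The rule of nine gives the new number: 9 − 5 = 4, so a fifth becomes a fourth.
And diminished becomes augmented under inversion, so we get an augmented fourth.

augmented fourth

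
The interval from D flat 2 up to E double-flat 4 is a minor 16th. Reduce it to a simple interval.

m2

Each octave removed subtracts seven from the number: 16 − 14 = 2.
So a minor sixteenth is 2 octaves plus a minor second. The quality is unchanged.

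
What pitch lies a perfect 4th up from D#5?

G#5

The fourth takes the letter from D up to G.
A perfect fourth spans 5 semitones, so from D#5 the target pitch is G#5.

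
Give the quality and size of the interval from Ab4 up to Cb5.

A to C spans three letter names (A-B-C) — that makes it a third of some quality.
Ab4 to Cb5 is 3 semitones, a half step short of the major third (4), so this is minor.

minor third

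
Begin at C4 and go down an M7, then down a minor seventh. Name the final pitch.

A major seventh down from C4 is Db3.
Down a minor seventh from Db3: Eb2 (10 semitones down).

Eb2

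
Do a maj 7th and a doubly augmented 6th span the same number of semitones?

Yes

A major seventh = 11 semitones = a doubly augmented sixth; enharmonically equal.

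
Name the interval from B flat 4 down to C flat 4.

major 7th

Descending from Bb4 to Cb4 is the same interval as ascending Cb4 to Bb4.
C to B spans seven letter names (C-D-E-F-G-A-B), so the interval is some kind of seventh.
Counting semitones, Cb4→Bb4 is 11, which is the major seventh.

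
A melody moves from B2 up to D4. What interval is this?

B to D spans three letter names (B-C-D), plus an octave, so the interval is some kind of tenth.
B2 to D4 is 15 semitones, a half step short of the major tenth (16), so this is minor.
(Equivalently, a compound minor third: a minor third plus an octave.)

minor tenth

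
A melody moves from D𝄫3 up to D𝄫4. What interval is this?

D to D is the same letter name, plus an octave: an octave.
Dbb3 to Dbb4 is 12 semitones, matching the perfect octave exactly, so the quality is perfect.

P8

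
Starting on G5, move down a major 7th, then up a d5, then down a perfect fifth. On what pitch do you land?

Down a major seventh from G5: Ab4 (11 semitones down).
A diminished fifth up from Ab4 is Ebb5.
Down a perfect fifth from Ebb5: Abb4 (7 semitones down).

Abb4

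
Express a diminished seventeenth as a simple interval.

Each octave removed subtracts seven from the number: 17 − 14 = 3.
That makes a diminished seventeenth a compound diminished third — 2 octaves plus a diminished third.

d3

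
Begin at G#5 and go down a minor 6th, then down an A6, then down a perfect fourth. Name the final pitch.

A minor sixth down from G#5 is B#4.
An augmented sixth down from B#4 is D4.
A perfect fourth down from D4 is A3.

A3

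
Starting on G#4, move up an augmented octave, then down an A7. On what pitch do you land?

A4

Up an augmented octave from G#4: G##5 (13 semitones up).
G##5 down an augmented seventh → A4 (12 semitones).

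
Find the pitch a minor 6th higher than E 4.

Six letter names up from E: C.
A minor sixth is 8 semitones; 8 semitones up from E4 gives C5.

C 5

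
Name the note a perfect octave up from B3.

For an octave the letter name doesn't change: still B, an octave up.
A perfect octave spans 12 semitones, so from B3 the target pitch is B4.

B4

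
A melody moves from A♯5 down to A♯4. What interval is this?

Descending from A#5 to A#4 is the same interval as ascending A#4 to A#5.
A to A is the same letter name, plus an octave — that makes it an octave of some quality.
Counting semitones, A#4→A#5 is 12, which is the perfect octave.

P8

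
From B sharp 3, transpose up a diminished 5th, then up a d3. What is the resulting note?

Up a diminished fifth from B#3: F#4 (6 semitones up).
A diminished third up from F#4 is Ab4.

A flat 4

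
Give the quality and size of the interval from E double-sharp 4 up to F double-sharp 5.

minor ninth

E to F spans two letter names (E-F), plus an octave — that makes it a ninth of some quality.
At 13 semitones, E##4→F##5 falls one short of a major ninth: minor.
(Equivalently, a compound minor second: a minor second plus an octave.)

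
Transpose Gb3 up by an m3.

Bbb3

The third takes the letter from G up to B.
A minor third is 3 semitones; 3 semitones up from Gb3 gives Bbb3.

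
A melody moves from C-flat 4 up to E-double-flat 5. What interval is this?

m10

C to E spans three letter names (C-D-E), plus an octave, so the interval is some kind of tenth.
A major tenth would be 16 semitones, but Cb4 to Ebb5 is 15 — one semitone narrower, making it a minor tenth.
(Equivalently, a compound minor third: a minor third plus an octave.)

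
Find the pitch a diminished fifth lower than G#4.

C##4

Counting five letter names down from G lands on C.
Moving 6 semitones down from G#4 (the size of a diminished fifth) reaches C##4.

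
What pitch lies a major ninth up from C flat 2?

D flat 3

Counting two letter names plus an octave up from C lands on D.
Moving 14 semitones up from Cb2 (the size of a major ninth) reaches Db3.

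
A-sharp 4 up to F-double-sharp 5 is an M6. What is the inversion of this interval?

m3

Interval numbers invert to sum to nine: 6 + 3 = 9, so a sixth inverts to a third.
The quality also flips — major becomes minor — giving a minor third.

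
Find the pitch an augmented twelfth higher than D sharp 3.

A double-sharp 4

Five letters up from D (plus an octave) reaches A.
An augmented twelfth spans 20 semitones, so from D#3 the target pitch is A##4.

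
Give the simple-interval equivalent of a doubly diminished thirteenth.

doubly diminished sixth

Subtracting seven from the interval number removes an octave: 13 − 7 = 6.
That makes a doubly diminished thirteenth a compound doubly diminished sixth — an octave plus a doubly diminished sixth.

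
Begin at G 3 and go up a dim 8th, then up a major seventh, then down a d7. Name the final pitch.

Up a diminished octave from G3: Gb4 (11 semitones up).
A major seventh up from Gb4 is F5.
F5 down a diminished seventh → G#4 (9 semitones).

G sharp 4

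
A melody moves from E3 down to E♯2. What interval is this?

diminished octave

Descending from E3 to E#2 is the same interval as ascending E#2 to E3.
E to E is the same letter name, plus an octave, so the interval is some kind of octave.
E#2 to E3 spans 11 semitones — one semitone narrower than the perfect octave (12) — giving a diminished octave.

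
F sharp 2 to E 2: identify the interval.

Descending from F#2 to E2 is the same interval as ascending E2 to F#2.
E to F spans two letter names (E-F), so the interval is some kind of second.
Counting semitones, E2→F#2 is 2, which is the major second.

major 2nd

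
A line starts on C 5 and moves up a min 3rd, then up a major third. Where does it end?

Up a minor third from C5: Eb5 (3 semitones up).
Eb5 up a major third → G5 (4 semitones).

G 5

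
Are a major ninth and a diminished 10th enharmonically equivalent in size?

Yes

A major ninth = 14 semitones = a diminished tenth; enharmonically equal.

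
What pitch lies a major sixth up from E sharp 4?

C double-sharp 5

Six letter names up from E: C.
A major sixth spans 9 semitones, so from E#4 the target pitch is C##5.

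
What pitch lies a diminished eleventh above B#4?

E6

Four letters up from B (plus an octave) reaches E.
Moving 16 semitones up from B#4 (the size of a diminished eleventh) reaches E6.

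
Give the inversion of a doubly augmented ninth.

dd7

First reduce the compound doubly augmented ninth to its simple form, a doubly augmented second.
Inverted interval numbers add to nine, so a second pairs with a seventh (2 + 7 = 9).
The quality also flips — doubly augmented becomes doubly diminished — giving a doubly diminished seventh.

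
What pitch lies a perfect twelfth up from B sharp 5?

F double-sharp 7

Five letters up from B (plus an octave) reaches F.
Moving 19 semitones up from B#5 (the size of a perfect twelfth) reaches F##7.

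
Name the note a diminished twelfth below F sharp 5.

Five letters down from F (plus an octave) reaches B.
Moving 18 semitones down from F#5 (the size of a diminished twelfth) reaches B#3.

B sharp 3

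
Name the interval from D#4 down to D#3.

Descending from D#4 to D#3 is the same interval as ascending D#3 to D#4.
D to D is the same letter name, plus an octave — that makes it an octave of some quality.
The perfect octave spans 12 semitones, and D#3 to D#4 is exactly 12 semitones — so this is a perfect octave.

perfect octave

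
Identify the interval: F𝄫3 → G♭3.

F to G spans two letter names (F-G): a second.
A major second would be 2 semitones; Fbb3 to Gb3 is 3, one semitone wider, so the interval is augmented.

augmented 2nd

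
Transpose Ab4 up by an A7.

Counting seven letter names up from A lands on G.
An augmented seventh is 12 semitones; 12 semitones up from Ab4 gives G#5.

G#5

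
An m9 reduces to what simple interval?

minor 2nd

Each octave removed subtracts seven from the number: 9 − 7 = 2.
Quality carries through unchanged, so the simple form is a minor second.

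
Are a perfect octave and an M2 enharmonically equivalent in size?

12 semitones (perfect octave) vs 2 semitones (major second): not equal.

No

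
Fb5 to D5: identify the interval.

d3

Descending from Fb5 to D5 is the same interval as ascending D5 to Fb5.
D to F spans three letter names (D-E-F), so the interval is some kind of third.
The major third is 4 semitones; here we have 2, two semitones narrower: diminished.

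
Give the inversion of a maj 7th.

Inverted interval numbers add to nine, so a seventh pairs with a second (7 + 2 = 9).
Quality inverts too: major becomes minor. That makes the inversion a minor second.

minor 2nd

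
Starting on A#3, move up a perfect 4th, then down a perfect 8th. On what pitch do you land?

D#3

Up a perfect fourth from A#3: D#4 (5 semitones up).
A perfect octave down from D#4 is D#3.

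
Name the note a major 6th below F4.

Ab3

Counting six letter names down from F lands on A.
A major sixth is 9 semitones; 9 semitones down from F4 gives Ab3.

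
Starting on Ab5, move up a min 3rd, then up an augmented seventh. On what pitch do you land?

Ab5 up a minor third → Cb6 (3 semitones).
Cb6 up an augmented seventh → B6 (12 semitones).

B6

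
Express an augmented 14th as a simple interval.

Subtracting seven from the interval number removes an octave: 14 − 7 = 7.
Quality carries through unchanged, so the simple form is an augmented seventh.

augmented seventh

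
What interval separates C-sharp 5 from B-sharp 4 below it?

Descending from C#5 to B#4 is the same interval as ascending B#4 to C#5.
B to C spans two letter names (B-C) — that makes it a second of some quality.
At 1 semitone, B#4→C#5 falls one short of a major second: minor.

minor 2nd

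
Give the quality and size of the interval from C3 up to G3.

C to G spans five letter names (C-D-E-F-G) — that makes it a fifth of some quality.
C3 to G3 is 7 semitones, matching the perfect fifth exactly, so the quality is perfect.

perfect fifth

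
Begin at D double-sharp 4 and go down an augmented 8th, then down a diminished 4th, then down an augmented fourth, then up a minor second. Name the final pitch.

An augmented octave down from D##4 is D#3.
D#3 down a diminished fourth → A##2 (4 semitones).
Down an augmented fourth from A##2: E#2 (6 semitones down).
Up a minor second from E#2: F#2 (1 semitone up).

F sharp 2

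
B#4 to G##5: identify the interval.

B to G spans six letter names (B-C-D-E-F-G), so the interval is some kind of sixth.
B#4 to G##5 is 9 semitones, matching the major sixth exactly, so the quality is major.

major 6th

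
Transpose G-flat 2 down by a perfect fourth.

Four letter names down from G: D.
A perfect fourth spans 5 semitones, so from Gb2 the target pitch is Db2.

D-flat 2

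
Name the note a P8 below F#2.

F#1

The letter stays F (same as the start), shifted an octave down.
Moving 12 semitones down from F#2 (the size of a perfect octave) reaches F#1.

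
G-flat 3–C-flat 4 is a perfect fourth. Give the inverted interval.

P5

Inverted interval numbers add to nine, so a fourth pairs with a fifth (4 + 5 = 9).
And perfect stays perfect under inversion, so we get a perfect fifth.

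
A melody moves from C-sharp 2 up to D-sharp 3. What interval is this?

M9

C to D spans two letter names (C-D), plus an octave — that makes it a ninth of some quality.
Counting semitones, C#2→D#3 is 14, which is the major ninth.
(Equivalently, a compound major second: a major second plus an octave.)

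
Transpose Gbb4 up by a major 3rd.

Counting three letter names up from G lands on B.
Moving 4 semitones up from Gbb4 (the size of a major third) reaches Bbb4.

Bbb4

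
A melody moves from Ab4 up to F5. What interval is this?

major sixth

A to F spans six letter names (A-B-C-D-E-F), so the interval is some kind of sixth.
Ab4 to F5 is 9 semitones, matching the major sixth exactly, so the quality is major.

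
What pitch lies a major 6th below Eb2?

Gb1

The sixth takes the letter from E down to G.
A major sixth spans 9 semitones, so from Eb2 the target pitch is Gb1.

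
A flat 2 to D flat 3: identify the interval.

perfect 4th

A to D spans four letter names (A-B-C-D): a fourth.
Counting semitones, Ab2→Db3 is 5, which is the perfect fourth.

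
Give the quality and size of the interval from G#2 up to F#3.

G to F spans seven letter names (G-A-B-C-D-E-F), so the interval is some kind of seventh.
G#2 to F#3 is 10 semitones, a half step short of the major seventh (11), so this is minor.

minor seventh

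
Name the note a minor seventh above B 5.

A 6

Counting seven letter names up from B lands on A.
Moving 10 semitones up from B5 (the size of a minor seventh) reaches A6.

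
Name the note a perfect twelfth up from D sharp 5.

The twelfth's letter: D up five letter names plus an octave → A.
A perfect twelfth is 19 semitones; 19 semitones up from D#5 gives A#6.

A sharp 6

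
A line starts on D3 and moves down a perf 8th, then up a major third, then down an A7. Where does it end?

Down a perfect octave from D3: D2 (12 semitones down).
Up a major third from D2: F#2 (4 semitones up).
F#2 down an augmented seventh → Gb1 (12 semitones).

Gb1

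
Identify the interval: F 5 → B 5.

augmented fourth

F to B spans four letter names (F-G-A-B): a fourth.
F5 to B5 spans 6 semitones — one semitone wider than the perfect fourth (5) — giving an augmented fourth.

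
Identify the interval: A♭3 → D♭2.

perfect twelfth

Descending from Ab3 to Db2 is the same interval as ascending Db2 to Ab3.
D to A spans five letter names (D-E-F-G-A), plus an octave, so the interval is some kind of twelfth.
Db2 to Ab3 is 19 semitones, matching the perfect twelfth exactly, so the quality is perfect.
(Equivalently, a compound perfect fifth: a perfect fifth plus an octave.)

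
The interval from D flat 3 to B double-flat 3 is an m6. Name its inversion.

The rule of nine gives the new number: 9 − 6 = 3, so a sixth becomes a third.
The quality also flips — minor becomes major — giving a major third.

major 3rd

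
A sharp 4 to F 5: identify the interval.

diminished sixth

A to F spans six letter names (A-B-C-D-E-F), so the interval is some kind of sixth.
A#4 to F5 spans 7 semitones — two semitones narrower than the major sixth (9) — giving a diminished sixth.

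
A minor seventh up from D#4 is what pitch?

Counting seven letter names up from D lands on C.
Moving 10 semitones up from D#4 (the size of a minor seventh) reaches C#5.

C#5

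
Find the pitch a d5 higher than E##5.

The fifth takes the letter from E up to B.
A diminished fifth spans 6 semitones, so from E##5 the target pitch is B#5.

B#5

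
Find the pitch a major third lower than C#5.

A4

The third takes the letter from C down to A.
A major third spans 4 semitones, so from C#5 the target pitch is A4.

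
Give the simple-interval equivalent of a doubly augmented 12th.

doubly augmented 5th

Take out an octave (7 from the number): 12 − 7 = 5.
Quality carries through unchanged, so the simple form is a doubly augmented fifth.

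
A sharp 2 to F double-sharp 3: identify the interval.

A to F spans six letter names (A-B-C-D-E-F) — that makes it a sixth of some quality.
A#2 to F##3 is 9 semitones, matching the major sixth exactly, so the quality is major.

major sixth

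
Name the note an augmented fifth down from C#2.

Five letter names down from C: F.
Moving 8 semitones down from C#2 (the size of an augmented fifth) reaches F1.

F1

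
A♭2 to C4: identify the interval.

major tenth

A to C spans three letter names (A-B-C), plus an octave, so the interval is some kind of tenth.
The major tenth spans 16 semitones, and Ab2 to C4 is exactly 16 semitones — so this is a major tenth.
(Equivalently, a compound major third: a major third plus an octave.)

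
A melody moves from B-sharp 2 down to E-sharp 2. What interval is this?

Descending from B#2 to E#2 is the same interval as ascending E#2 to B#2.
E to B spans five letter names (E-F-G-A-B): a fifth.
The perfect fifth spans 7 semitones, and E#2 to B#2 is exactly 7 semitones — so this is a perfect fifth.

perfect fifth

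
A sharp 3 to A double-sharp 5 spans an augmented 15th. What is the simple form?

Subtracting seven from the interval number removes an octave: 15 − 7 = 8.
Quality carries through unchanged, so the simple form is an augmented octave.

augmented octave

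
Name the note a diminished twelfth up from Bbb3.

Fbb5

The twelfth's letter: B up five letter names plus an octave → F.
Moving 18 semitones up from Bbb3 (the size of a diminished twelfth) reaches Fbb5.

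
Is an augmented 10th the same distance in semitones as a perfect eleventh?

Both span 17 semitones: an augmented tenth and a perfect eleventh are the same chromatic distance.

Yes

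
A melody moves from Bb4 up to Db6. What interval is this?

B to D spans three letter names (B-C-D), plus an octave — that makes it a tenth of some quality.
A major tenth would be 16 semitones, but Bb4 to Db6 is 15 — one semitone narrower, making it a minor tenth.
(Equivalently, a compound minor third: a minor third plus an octave.)

minor tenth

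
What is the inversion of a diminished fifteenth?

First reduce the compound diminished fifteenth to its simple form, a diminished octave.
Inverted interval numbers add to nine, so an octave pairs with a unison (8 + 1 = 9).
The quality also flips — diminished becomes augmented — giving an augmented unison.

augmented unison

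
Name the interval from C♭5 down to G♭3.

Descending from Cb5 to Gb3 is the same interval as ascending Gb3 to Cb5.
G to C spans four letter names (G-A-B-C), plus an octave: an eleventh.
Counting semitones, Gb3→Cb5 is 17, which is the perfect eleventh.
(Equivalently, a compound perfect fourth: a perfect fourth plus an octave.)

perfect 11th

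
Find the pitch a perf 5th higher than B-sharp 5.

Counting five letter names up from B lands on F.
A perfect fifth is 7 semitones; 7 semitones up from B#5 gives F##6.

F-double-sharp 6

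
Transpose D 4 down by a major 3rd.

B-flat 3

The third takes the letter from D down to B.
A major third is 4 semitones; 4 semitones down from D4 gives Bb3.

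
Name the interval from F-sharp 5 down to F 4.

Descending from F#5 to F4 is the same interval as ascending F4 to F#5.
F to F is the same letter name, plus an octave, so the interval is some kind of octave.
A perfect octave would be 12 semitones; F4 to F#5 is 13, one semitone wider, so the interval is augmented.

augmented octave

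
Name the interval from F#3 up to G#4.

M9

F to G spans two letter names (F-G), plus an octave: a ninth.
Counting semitones, F#3→G#4 is 14, which is the major ninth.
(Equivalently, a compound major second: a major second plus an octave.)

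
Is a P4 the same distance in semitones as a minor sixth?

No

A perfect fourth spans 5 semitones; a minor sixth spans 8 semitones. They differ by 3.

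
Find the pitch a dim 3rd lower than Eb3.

C#3

Counting three letter names down from E lands on C.
A diminished third is 2 semitones; 2 semitones down from Eb3 gives C#3.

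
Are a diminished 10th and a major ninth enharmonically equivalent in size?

Yes

Both span 14 semitones: a diminished tenth and a major ninth are the same chromatic distance.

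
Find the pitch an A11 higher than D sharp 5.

Counting four letter names plus an octave up from D lands on G.
Moving 18 semitones up from D#5 (the size of an augmented eleventh) reaches G##6.

G double-sharp 6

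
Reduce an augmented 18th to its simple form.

Take out 2 octaves (14 from the number): 18 − 14 = 4.
So an augmented eighteenth is 2 octaves plus an augmented fourth. The quality is unchanged.

A4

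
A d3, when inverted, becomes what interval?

A6

The rule of nine gives the new number: 9 − 3 = 6, so a third becomes a sixth.
Quality inverts too: diminished becomes augmented. That makes the inversion an augmented sixth.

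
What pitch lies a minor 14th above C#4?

Seven letters up from C (plus an octave) reaches B.
A minor fourteenth is 22 semitones; 22 semitones up from C#4 gives B5.

B5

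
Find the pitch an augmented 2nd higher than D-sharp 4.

E-double-sharp 4

Counting two letter names up from D lands on E.
Moving 3 semitones up from D#4 (the size of an augmented second) reaches E##4.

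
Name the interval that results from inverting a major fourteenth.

minor 2nd

First reduce the compound major fourteenth to its simple form, a major seventh.
Interval numbers invert to sum to nine: 7 + 2 = 9, so a seventh inverts to a second.
Quality inverts too: major becomes minor. That makes the inversion a minor second.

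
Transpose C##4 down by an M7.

The seventh takes the letter from C down to D.
A major seventh spans 11 semitones, so from C##4 the target pitch is D#3.

D#3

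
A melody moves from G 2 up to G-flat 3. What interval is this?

G to G is the same letter name, plus an octave: an octave.
G2 to Gb3 spans 11 semitones — one semitone narrower than the perfect octave (12) — giving a diminished octave.

diminished 8th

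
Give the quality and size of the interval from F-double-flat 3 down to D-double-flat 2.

Descending from Fbb3 to Dbb2 is the same interval as ascending Dbb2 to Fbb3.
D to F spans three letter names (D-E-F), plus an octave, so the interval is some kind of tenth.
A major tenth would be 16 semitones, but Dbb2 to Fbb3 is 15 — one semitone narrower, making it a minor tenth.
(Equivalently, a compound minor third: a minor third plus an octave.)

m10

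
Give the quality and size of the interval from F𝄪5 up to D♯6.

F to D spans six letter names (F-G-A-B-C-D) — that makes it a sixth of some quality.
A major sixth would be 9 semitones, but F##5 to D#6 is 8 — one semitone narrower, making it a minor sixth.

minor sixth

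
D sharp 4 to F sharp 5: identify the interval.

D to F spans three letter names (D-E-F), plus an octave: a tenth.
A major tenth would be 16 semitones, but D#4 to F#5 is 15 — one semitone narrower, making it a minor tenth.
(Equivalently, a compound minor third: a minor third plus an octave.)

minor tenth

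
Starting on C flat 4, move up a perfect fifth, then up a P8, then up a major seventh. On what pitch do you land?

A perfect fifth up from Cb4 is Gb4.
A perfect octave up from Gb4 is Gb5.
A major seventh up from Gb5 is F6.

F 6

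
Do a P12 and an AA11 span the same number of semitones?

A perfect twelfth = 19 semitones = a doubly augmented eleventh; enharmonically equal.

Yes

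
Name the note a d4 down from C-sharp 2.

Four letter names down from C: G.
A diminished fourth is 4 semitones; 4 semitones down from C#2 gives G##1.

G-double-sharp 1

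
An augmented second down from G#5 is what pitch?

F5

Two letter names down from G: F.
Moving 3 semitones down from G#5 (the size of an augmented second) reaches F5.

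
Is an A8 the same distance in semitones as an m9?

An augmented octave spans 13 semitones, and a minor ninth also spans 13 semitones — they're enharmonic.

Yes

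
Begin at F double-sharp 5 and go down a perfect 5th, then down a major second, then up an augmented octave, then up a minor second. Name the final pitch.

A perfect fifth down from F##5 is B#4.
A major second down from B#4 is A#4.
A#4 up an augmented octave → A##5 (13 semitones).
A minor second up from A##5 is B#5.

B sharp 5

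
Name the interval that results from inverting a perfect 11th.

perfect fifth

First reduce the compound perfect eleventh to its simple form, a perfect fourth.
Inverted interval numbers add to nine, so a fourth pairs with a fifth (4 + 5 = 9).
Quality inverts too: perfect stays perfect. That makes the inversion a perfect fifth.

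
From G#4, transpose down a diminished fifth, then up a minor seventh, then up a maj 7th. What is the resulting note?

A##5

Down a diminished fifth from G#4: C##4 (6 semitones down).
Up a minor seventh from C##4: B#4 (10 semitones up).
B#4 up a major seventh → A##5 (11 semitones).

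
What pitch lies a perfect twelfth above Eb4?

Counting five letter names plus an octave up from E lands on B.
A perfect twelfth is 19 semitones; 19 semitones up from Eb4 gives Bb5.

Bb5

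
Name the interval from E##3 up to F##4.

E to F spans two letter names (E-F), plus an octave: a ninth.
E##3 to F##4 is 13 semitones, a half step short of the major ninth (14), so this is minor.
(Equivalently, a compound minor second: a minor second plus an octave.)

minor 9th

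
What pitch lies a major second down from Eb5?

Counting two letter names down from E lands on D.
Moving 2 semitones down from Eb5 (the size of a major second) reaches Db5.

Db5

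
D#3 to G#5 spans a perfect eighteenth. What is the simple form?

Subtracting seven from the interval number removes an octave: 18 − 14 = 4.
So a perfect eighteenth is 2 octaves plus a perfect fourth. The quality is unchanged.

P4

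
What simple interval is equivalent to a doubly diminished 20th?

doubly diminished sixth

Subtracting seven from the interval number removes an octave: 20 − 14 = 6.
That makes a doubly diminished twentieth a compound doubly diminished sixth — 2 octaves plus a doubly diminished sixth.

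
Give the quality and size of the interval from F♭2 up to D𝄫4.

F to D spans six letter names (F-G-A-B-C-D), plus an octave, so the interval is some kind of thirteenth.
Fb2 to Dbb4 is 20 semitones, a half step short of the major thirteenth (21), so this is minor.
(Equivalently, a compound minor sixth: a minor sixth plus an octave.)

minor thirteenth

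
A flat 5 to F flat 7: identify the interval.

m13

A to F spans six letter names (A-B-C-D-E-F), plus an octave: a thirteenth.
At 20 semitones, Ab5→Fb7 falls one short of a major thirteenth: minor.
(Equivalently, a compound minor sixth: a minor sixth plus an octave.)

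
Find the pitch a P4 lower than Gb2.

Four letter names down from G: D.
Moving 5 semitones down from Gb2 (the size of a perfect fourth) reaches Db2.

Db2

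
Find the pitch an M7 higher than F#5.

The seventh takes the letter from F up to E.
A major seventh spans 11 semitones, so from F#5 the target pitch is E#6.

E#6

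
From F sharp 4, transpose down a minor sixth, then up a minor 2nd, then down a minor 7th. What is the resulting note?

Down a minor sixth from F#4: A#3 (8 semitones down).
A#3 up a minor second → B3 (1 semitone).
Down a minor seventh from B3: C#3 (10 semitones down).

C sharp 3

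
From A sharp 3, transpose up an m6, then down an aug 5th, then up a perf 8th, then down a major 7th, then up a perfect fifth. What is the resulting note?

G flat 4

A minor sixth up from A#3 is F#4.
Down an augmented fifth from F#4: Bb3 (8 semitones down).
Up a perfect octave from Bb3: Bb4 (12 semitones up).
Bb4 down a major seventh → Cb4 (11 semitones).
Cb4 up a perfect fifth → Gb4 (7 semitones).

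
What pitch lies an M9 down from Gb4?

Counting two letter names plus an octave down from G lands on F.
Moving 14 semitones down from Gb4 (the size of a major ninth) reaches Fb3.

Fb3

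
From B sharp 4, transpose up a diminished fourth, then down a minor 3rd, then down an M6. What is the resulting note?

E 4

A diminished fourth up from B#4 is E5.
E5 down a minor third → C#5 (3 semitones).
A major sixth down from C#5 is E4.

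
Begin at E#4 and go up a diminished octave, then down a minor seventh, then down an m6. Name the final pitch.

A diminished octave up from E#4 is E5.
E5 down a minor seventh → F#4 (10 semitones).
F#4 down a minor sixth → A#3 (8 semitones).

A#3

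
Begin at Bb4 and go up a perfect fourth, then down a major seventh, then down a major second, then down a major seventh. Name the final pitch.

Fbb3

A perfect fourth up from Bb4 is Eb5.
Down a major seventh from Eb5: Fb4 (11 semitones down).
Down a major second from Fb4: Ebb4 (2 semitones down).
Down a major seventh from Ebb4: Fbb3 (11 semitones down).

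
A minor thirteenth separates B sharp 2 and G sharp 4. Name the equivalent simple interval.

Each octave removed subtracts seven from the number: 13 − 7 = 6.
Quality carries through unchanged, so the simple form is a minor sixth.

minor 6th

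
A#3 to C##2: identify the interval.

minor 13th

Descending from A#3 to C##2 is the same interval as ascending C##2 to A#3.
C to A spans six letter names (C-D-E-F-G-A), plus an octave — that makes it a thirteenth of some quality.
C##2 to A#3 is 20 semitones, a half step short of the major thirteenth (21), so this is minor.
(Equivalently, a compound minor sixth: a minor sixth plus an octave.)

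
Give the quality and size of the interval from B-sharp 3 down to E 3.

augmented fifth

Descending from B#3 to E3 is the same interval as ascending E3 to B#3.
E to B spans five letter names (E-F-G-A-B), so the interval is some kind of fifth.
E3 to B#3 spans 8 semitones — one semitone wider than the perfect fifth (7) — giving an augmented fifth.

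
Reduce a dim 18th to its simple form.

diminished 4th

Each octave removed subtracts seven from the number: 18 − 14 = 4.
That makes a diminished eighteenth a compound diminished fourth — 2 octaves plus a diminished fourth.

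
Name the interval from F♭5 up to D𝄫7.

F to D spans six letter names (F-G-A-B-C-D), plus an octave — that makes it a thirteenth of some quality.
A major thirteenth would be 21 semitones, but Fb5 to Dbb7 is 20 — one semitone narrower, making it a minor thirteenth.
(Equivalently, a compound minor sixth: a minor sixth plus an octave.)

minor thirteenth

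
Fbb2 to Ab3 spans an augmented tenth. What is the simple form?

augmented 3rd

Subtracting seven from the interval number removes an octave: 10 − 7 = 3.
So an augmented tenth is an octave plus an augmented third. The quality is unchanged.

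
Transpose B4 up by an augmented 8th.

The letter stays B (same as the start), shifted an octave up.
An augmented octave is 13 semitones; 13 semitones up from B4 gives B#5.

B#5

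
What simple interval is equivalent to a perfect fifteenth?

Each octave removed subtracts seven from the number: 15 − 7 = 8.
That makes a perfect fifteenth a compound perfect octave — an octave plus a perfect octave.

perfect 8th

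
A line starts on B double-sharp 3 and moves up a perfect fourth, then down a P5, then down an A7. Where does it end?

A perfect fourth up from B##3 is E##4.
A perfect fifth down from E##4 is A##3.
A##3 down an augmented seventh → B2 (12 semitones).

B 2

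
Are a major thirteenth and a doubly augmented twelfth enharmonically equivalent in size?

Both span 21 semitones: a major thirteenth and a doubly augmented twelfth are the same chromatic distance.

Yes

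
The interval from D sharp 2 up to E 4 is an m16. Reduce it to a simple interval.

Subtracting seven from the interval number removes an octave: 16 − 14 = 2.
So a minor sixteenth is 2 octaves plus a minor second. The quality is unchanged.

m2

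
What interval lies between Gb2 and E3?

G to E spans six letter names (G-A-B-C-D-E) — that makes it a sixth of some quality.
The major sixth is 9 semitones; here we have 10, one semitone wider: augmented.

A6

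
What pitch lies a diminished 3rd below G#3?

E##3

Three letter names down from G: E.
A diminished third is 2 semitones; 2 semitones down from G#3 gives E##3.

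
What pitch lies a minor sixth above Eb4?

Counting six letter names up from E lands on C.
A minor sixth spans 8 semitones, so from Eb4 the target pitch is Cb5.

Cb5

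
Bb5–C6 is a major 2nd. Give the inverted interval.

minor seventh

Inverted interval numbers add to nine, so a second pairs with a seventh (2 + 7 = 9).
And major becomes minor under inversion, so we get a minor seventh.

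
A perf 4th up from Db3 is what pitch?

Gb3

The fourth takes the letter from D up to G.
A perfect fourth spans 5 semitones, so from Db3 the target pitch is Gb3.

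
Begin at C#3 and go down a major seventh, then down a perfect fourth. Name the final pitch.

A1

A major seventh down from C#3 is D2.
D2 down a perfect fourth → A1 (5 semitones).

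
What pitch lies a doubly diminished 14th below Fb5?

G#3

Counting seven letter names plus an octave down from F lands on G.
A doubly diminished fourteenth spans 20 semitones, so from Fb5 the target pitch is G#3.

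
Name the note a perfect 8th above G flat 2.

G flat 3

For an octave the letter name doesn't change: still G, an octave up.
A perfect octave spans 12 semitones, so from Gb2 the target pitch is Gb3.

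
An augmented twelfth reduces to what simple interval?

Each octave removed subtracts seven from the number: 12 − 7 = 5.
That makes an augmented twelfth a compound augmented fifth — an octave plus an augmented fifth.

augmented 5th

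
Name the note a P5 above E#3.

Counting five letter names up from E lands on B.
A perfect fifth is 7 semitones; 7 semitones up from E#3 gives B#3.

B#3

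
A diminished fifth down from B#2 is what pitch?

The fifth takes the letter from B down to E.
A diminished fifth spans 6 semitones, so from B#2 the target pitch is E##2.

E##2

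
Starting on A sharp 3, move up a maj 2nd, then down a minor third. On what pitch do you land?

G double-sharp 3

Up a major second from A#3: B#3 (2 semitones up).
Down a minor third from B#3: G##3 (3 semitones down).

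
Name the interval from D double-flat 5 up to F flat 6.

M10

D to F spans three letter names (D-E-F), plus an octave, so the interval is some kind of tenth.
Dbb5 to Fb6 is 16 semitones, matching the major tenth exactly, so the quality is major.
(Equivalently, a compound major third: a major third plus an octave.)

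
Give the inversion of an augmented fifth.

The rule of nine gives the new number: 9 − 5 = 4, so a fifth becomes a fourth.
Quality inverts too: augmented becomes diminished. That makes the inversion a diminished fourth.

diminished fourth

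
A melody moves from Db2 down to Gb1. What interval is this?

Descending from Db2 to Gb1 is the same interval as ascending Gb1 to Db2.
G to D spans five letter names (G-A-B-C-D), so the interval is some kind of fifth.
Counting semitones, Gb1→Db2 is 7, which is the perfect fifth.

perfect fifth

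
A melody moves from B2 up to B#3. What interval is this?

B to B is the same letter name, plus an octave: an octave.
A perfect octave would be 12 semitones; B2 to B#3 is 13, one semitone wider, so the interval is augmented.

augmented octave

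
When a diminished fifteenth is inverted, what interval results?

augmented 1st

First reduce the compound diminished fifteenth to its simple form, a diminished octave.
The rule of nine gives the new number: 9 − 8 = 1, so an octave becomes a unison.
The quality also flips — diminished becomes augmented — giving an augmented unison.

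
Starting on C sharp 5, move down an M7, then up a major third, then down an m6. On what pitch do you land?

A sharp 3

Down a major seventh from C#5: D4 (11 semitones down).
A major third up from D4 is F#4.
F#4 down a minor sixth → A#3 (8 semitones).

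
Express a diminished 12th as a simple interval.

Subtracting seven from the interval number removes an octave: 12 − 7 = 5.
That makes a diminished twelfth a compound diminished fifth — an octave plus a diminished fifth.

diminished 5th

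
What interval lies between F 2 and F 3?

perfect octave

F to F is the same letter name, plus an octave, so the interval is some kind of octave.
The perfect octave spans 12 semitones, and F2 to F3 is exactly 12 semitones — so this is a perfect octave.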